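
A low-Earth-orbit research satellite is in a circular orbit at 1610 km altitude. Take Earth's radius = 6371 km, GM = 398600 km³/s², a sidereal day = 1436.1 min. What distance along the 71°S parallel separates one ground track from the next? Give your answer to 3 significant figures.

Semi-major axis a = 6371 + 1610 = 7981 km. Period T = 2π√(a³/μ) = 2π√(7981³/398600) = 7095.7 s = 118.26 min.
Node shift per orbit = (7095.7/86166) × 360° = 29.65°.
Equatorial spacing = 29.65 × 111.2 km/° = 3296 km.
At 71° latitude, spacing = 3296 × cos(71°) = 1073 km.

1070 km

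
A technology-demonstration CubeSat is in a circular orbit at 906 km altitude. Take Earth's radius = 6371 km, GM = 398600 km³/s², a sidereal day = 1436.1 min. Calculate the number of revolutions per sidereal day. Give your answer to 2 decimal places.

13.95

Semi-major axis a = 6371 + 906 = 7277 km. Period T = 2π√(a³/μ) = 2π√(7277³/398600) = 6177.9 s = 102.96 min.
Orbits per sidereal day = 86166 / 6177.9 = 13.947.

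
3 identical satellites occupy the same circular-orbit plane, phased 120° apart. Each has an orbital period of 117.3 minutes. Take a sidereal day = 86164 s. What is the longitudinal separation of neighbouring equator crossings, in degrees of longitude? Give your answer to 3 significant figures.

T = 117.3 min = 7038.0 s.
Single-satellite node shift = (7038.0/86164) × 360° = 29.41°.
With 3 satellites evenly phased, successive equator crossings are 29.41/3 = 9.802° apart.

9.80°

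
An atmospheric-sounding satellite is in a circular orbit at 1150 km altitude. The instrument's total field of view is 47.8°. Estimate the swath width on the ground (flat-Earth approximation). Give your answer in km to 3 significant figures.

Half-angle = 47.8°/2 = 23.9°.
Swath width ≈ 2h·tan(θ/2) = 2 × 1150 × tan(23.9°) = 1019.2 km.

1020 km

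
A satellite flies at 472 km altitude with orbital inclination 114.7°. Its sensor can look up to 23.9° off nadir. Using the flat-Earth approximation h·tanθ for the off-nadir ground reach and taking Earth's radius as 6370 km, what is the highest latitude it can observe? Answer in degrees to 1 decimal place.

67.2°

Retrograde orbit: the ground track reaches ±(180° − i) = ±(180 − 114.7) = ±65.3°.
Sensor half-swath on the ground ≈ 472·tan(23.9°) = 209 km = 1.88° of latitude.
Maximum observable latitude ≈ 65.3 + 1.88 = 67.2°.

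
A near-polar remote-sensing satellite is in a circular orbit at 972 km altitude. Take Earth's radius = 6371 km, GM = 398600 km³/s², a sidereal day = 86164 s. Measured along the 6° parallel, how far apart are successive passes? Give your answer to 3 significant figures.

2890 km

Semi-major axis a = 6371 + 972 = 7343 km. Period T = 2π√(a³/μ) = 2π√(7343³/398600) = 6262.1 s = 104.37 min.
Node shift per orbit = (6262.1/86164) × 360° = 26.16°.
Equatorial spacing = 26.16 × 111.2 km/° = 2909 km.
At 6° latitude, spacing = 2909 × cos(6°) = 2893 km.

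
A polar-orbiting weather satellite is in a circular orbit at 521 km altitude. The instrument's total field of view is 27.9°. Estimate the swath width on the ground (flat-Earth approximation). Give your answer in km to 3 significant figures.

259 km

Half-angle = 27.9°/2 = 13.95°.
Swath width ≈ 2h·tan(θ/2) = 2 × 521 × tan(13.95°) = 258.8 km.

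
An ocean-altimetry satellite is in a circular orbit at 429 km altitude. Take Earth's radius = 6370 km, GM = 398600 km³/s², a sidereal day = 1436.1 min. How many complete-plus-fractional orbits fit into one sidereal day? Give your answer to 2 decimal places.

15.44

Semi-major axis a = 6370 + 429 = 6799 km. Period T = 2π√(a³/μ) = 2π√(6799³/398600) = 5579.3 s = 92.99 min.
Orbits per sidereal day = 86166 / 5579.3 = 15.444.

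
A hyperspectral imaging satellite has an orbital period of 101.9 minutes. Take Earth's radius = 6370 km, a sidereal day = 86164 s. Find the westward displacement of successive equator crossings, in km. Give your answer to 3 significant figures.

T = 101.9 min = 6114.0 s.
During one orbit Earth rotates (6114.0 / 86164) × 360° = 25.54°.
At the equator that is 25.54° × (2π·6370/360) km/° = 25.54 × 111.2 = 2840 km.

2840 km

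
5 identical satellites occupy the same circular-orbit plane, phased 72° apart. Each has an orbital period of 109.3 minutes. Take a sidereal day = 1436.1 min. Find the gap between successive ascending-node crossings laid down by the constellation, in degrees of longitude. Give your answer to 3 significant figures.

5.48°

T = 109.3 min = 6558.0 s.
Single-satellite node shift = (6558.0/86166) × 360° = 27.40°.
With 5 satellites evenly phased, successive equator crossings are 27.40/5 = 5.480° apart.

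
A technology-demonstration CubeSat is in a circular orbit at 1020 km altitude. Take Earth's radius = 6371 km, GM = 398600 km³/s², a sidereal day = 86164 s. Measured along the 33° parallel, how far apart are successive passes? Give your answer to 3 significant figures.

2460 km

Semi-major axis a = 6371 + 1020 = 7391 km. Period T = 2π√(a³/μ) = 2π√(7391³/398600) = 6323.6 s = 105.39 min.
Node shift per orbit = (6323.6/86164) × 360° = 26.42°.
Equatorial spacing = 26.42 × 111.2 km/° = 2938 km.
At 33° latitude, spacing = 2938 × cos(33°) = 2464 km.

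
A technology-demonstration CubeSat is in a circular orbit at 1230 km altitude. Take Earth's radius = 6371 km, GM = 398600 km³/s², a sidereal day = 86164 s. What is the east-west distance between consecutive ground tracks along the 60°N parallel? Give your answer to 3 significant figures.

Semi-major axis a = 6371 + 1230 = 7601 km. Period T = 2π√(a³/μ) = 2π√(7601³/398600) = 6595.0 s = 109.92 min.
Node shift per orbit = (6595.0/86164) × 360° = 27.55°.
Equatorial spacing = 27.55 × 111.2 km/° = 3064 km.
At 60° latitude, spacing = 3064 × cos(60°) = 1532 km.

1530 km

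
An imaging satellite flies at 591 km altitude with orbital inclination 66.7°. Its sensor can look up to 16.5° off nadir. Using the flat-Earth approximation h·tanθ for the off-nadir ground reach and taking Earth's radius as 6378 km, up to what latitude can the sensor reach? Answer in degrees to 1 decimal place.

68.3°

For a prograde orbit the ground track reaches latitude ±i = ±66.7°.
Sensor half-swath on the ground ≈ 591·tan(16.5°) = 175 km = 1.57° of latitude.
Maximum observable latitude ≈ 66.7 + 1.57 = 68.3°.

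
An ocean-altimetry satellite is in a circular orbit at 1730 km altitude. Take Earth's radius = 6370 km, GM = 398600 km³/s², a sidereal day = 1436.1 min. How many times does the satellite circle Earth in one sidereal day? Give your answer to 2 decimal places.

Semi-major axis a = 6370 + 1730 = 8100 km. Period T = 2π√(a³/μ) = 2π√(8100³/398600) = 7255.0 s = 120.92 min.
Orbits per sidereal day = 86166 / 7255.0 = 11.877.

11.88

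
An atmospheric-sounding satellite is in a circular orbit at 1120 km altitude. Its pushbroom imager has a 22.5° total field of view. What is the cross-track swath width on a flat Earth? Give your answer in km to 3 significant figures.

446 km

Half-angle = 22.5°/2 = 11.25°.
Swath width ≈ 2h·tan(θ/2) = 2 × 1120 × tan(11.25°) = 445.6 km.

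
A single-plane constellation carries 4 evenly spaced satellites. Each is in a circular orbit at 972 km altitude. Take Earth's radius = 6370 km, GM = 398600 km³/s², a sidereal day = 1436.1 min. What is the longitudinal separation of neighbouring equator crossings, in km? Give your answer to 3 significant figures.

727 km

Semi-major axis a = 6370 + 972 = 7342 km. Period T = 2π√(a³/μ) = 2π√(7342³/398600) = 6260.8 s = 104.35 min.
Single-satellite node shift = (6260.8/86166) × 360° = 26.16°.
With 4 satellites evenly phased, successive equator crossings are 26.16/4 = 6.539° apart.
That is 6.539 × 111.2 = 727 km at the equator.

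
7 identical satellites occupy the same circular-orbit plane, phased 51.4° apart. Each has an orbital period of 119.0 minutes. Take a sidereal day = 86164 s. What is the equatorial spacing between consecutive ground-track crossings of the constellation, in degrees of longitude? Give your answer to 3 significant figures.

T = 119.0 min = 7140.0 s.
Single-satellite node shift = (7140.0/86164) × 360° = 29.83°.
With 7 satellites evenly phased, successive equator crossings are 29.83/7 = 4.262° apart.

4.26°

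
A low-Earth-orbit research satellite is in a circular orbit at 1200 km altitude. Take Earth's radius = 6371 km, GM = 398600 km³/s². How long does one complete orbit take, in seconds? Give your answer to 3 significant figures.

Semi-major axis a = 6371 + 1200 = 7571 km. Period T = 2π√(a³/μ) = 2π√(7571³/398600) = 6556.0 s = 109.27 min.

6560 seconds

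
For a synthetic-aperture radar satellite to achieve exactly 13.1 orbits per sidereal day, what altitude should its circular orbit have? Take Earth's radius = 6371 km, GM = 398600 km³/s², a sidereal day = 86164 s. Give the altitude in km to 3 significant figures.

1220 km

Required period T = 86164 / 13.1 = 6577.4 s.
From T = 2π√(a³/μ): a = (μ T²/4π²)^(1/3) = (398600 × 6577.4² / 4π²)^(1/3) = 7587 km.
Altitude h = a − R = 7587 − 6371 = 1216 km.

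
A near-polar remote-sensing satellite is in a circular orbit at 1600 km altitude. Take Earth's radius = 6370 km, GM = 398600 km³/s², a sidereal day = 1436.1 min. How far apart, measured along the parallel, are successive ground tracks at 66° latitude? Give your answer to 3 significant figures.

1340 km

Semi-major axis a = 6370 + 1600 = 7970 km. Period T = 2π√(a³/μ) = 2π√(7970³/398600) = 7081.1 s = 118.02 min.
Node shift per orbit = (7081.1/86166) × 360° = 29.58°.
Equatorial spacing = 29.58 × 111.2 km/° = 3289 km.
At 66° latitude, spacing = 3289 × cos(66°) = 1338 km.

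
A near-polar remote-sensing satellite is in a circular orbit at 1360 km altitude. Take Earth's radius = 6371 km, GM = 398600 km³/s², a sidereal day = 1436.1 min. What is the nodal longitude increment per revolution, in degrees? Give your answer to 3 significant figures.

28.3°

Semi-major axis a = 6371 + 1360 = 7731 km. Period T = 2π√(a³/μ) = 2π√(7731³/398600) = 6765.0 s = 112.75 min.
During one orbit Earth rotates (6765.0 / 86166) × 360° = 28.26°.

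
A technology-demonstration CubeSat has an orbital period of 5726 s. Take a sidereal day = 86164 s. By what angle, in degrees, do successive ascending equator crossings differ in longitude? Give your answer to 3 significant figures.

23.9°

During one orbit Earth rotates (5726.0 / 86164) × 360° = 23.92°.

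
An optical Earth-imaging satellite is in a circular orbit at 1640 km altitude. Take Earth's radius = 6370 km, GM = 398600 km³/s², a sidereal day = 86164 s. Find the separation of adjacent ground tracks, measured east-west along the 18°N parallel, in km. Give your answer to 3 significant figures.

3150 km

Semi-major axis a = 6370 + 1640 = 8010 km. Period T = 2π√(a³/μ) = 2π√(8010³/398600) = 7134.4 s = 118.91 min.
Node shift per orbit = (7134.4/86164) × 360° = 29.81°.
Equatorial spacing = 29.81 × 111.2 km/° = 3314 km.
At 18° latitude, spacing = 3314 × cos(18°) = 3152 km.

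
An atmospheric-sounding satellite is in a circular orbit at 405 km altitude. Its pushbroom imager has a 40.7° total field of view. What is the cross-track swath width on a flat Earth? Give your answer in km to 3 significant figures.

Half-angle = 40.7°/2 = 20.35°.
Swath width ≈ 2h·tan(θ/2) = 2 × 405 × tan(20.35°) = 300.4 km.

300 km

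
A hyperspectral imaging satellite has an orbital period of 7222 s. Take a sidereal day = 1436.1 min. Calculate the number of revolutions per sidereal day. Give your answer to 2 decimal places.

Orbits per sidereal day = 86166 / 7222.0 = 11.931.

11.93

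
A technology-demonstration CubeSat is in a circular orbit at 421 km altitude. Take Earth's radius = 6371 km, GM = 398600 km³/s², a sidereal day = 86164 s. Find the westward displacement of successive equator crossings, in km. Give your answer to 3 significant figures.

Semi-major axis a = 6371 + 421 = 6792 km. Period T = 2π√(a³/μ) = 2π√(6792³/398600) = 5570.7 s = 92.84 min.
During one orbit Earth rotates (5570.7 / 86164) × 360° = 23.27°.
At the equator that is 23.27° × (2π·6371/360) km/° = 23.27 × 111.2 = 2588 km.

2590 km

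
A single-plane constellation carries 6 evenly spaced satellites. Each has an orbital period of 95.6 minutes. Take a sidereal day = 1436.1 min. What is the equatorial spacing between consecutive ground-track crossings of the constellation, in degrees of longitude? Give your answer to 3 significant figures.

T = 95.6 min = 5736.0 s.
Single-satellite node shift = (5736.0/86166) × 360° = 23.96°.
With 6 satellites evenly phased, successive equator crossings are 23.96/6 = 3.994° apart.

3.99°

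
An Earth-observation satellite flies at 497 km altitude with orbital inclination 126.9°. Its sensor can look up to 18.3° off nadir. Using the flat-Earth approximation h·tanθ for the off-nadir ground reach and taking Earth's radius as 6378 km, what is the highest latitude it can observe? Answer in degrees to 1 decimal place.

54.6°

Retrograde orbit: the ground track reaches ±(180° − i) = ±(180 − 126.9) = ±53.1°.
Sensor half-swath on the ground ≈ 497·tan(18.3°) = 164 km = 1.48° of latitude.
Maximum observable latitude ≈ 53.1 + 1.48 = 54.6°.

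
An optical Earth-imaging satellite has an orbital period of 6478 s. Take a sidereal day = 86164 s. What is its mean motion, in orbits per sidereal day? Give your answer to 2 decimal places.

13.30

Orbits per sidereal day = 86164 / 6478.0 = 13.301.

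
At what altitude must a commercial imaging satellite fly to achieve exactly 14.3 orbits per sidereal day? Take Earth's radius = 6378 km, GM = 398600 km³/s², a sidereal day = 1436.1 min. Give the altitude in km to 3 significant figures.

Required period T = 86166 / 14.3 = 6025.6 s.
From T = 2π√(a³/μ): a = (μ T²/4π²)^(1/3) = (398600 × 6025.6² / 4π²)^(1/3) = 7157 km.
Altitude h = a − R = 7157 − 6378 = 779 km.

779 km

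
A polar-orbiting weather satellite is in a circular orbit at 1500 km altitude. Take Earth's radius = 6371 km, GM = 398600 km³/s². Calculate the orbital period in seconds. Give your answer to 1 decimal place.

Semi-major axis a = 6371 + 1500 = 7871 km. Period T = 2π√(a³/μ) = 2π√(7871³/398600) = 6949.5 s = 115.83 min.

6949.5 seconds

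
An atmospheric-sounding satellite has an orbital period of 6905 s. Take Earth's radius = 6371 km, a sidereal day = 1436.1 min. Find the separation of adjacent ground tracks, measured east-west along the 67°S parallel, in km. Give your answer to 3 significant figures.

1250 km

Node shift per orbit = (6905.0/86166) × 360° = 28.85°.
Equatorial spacing = 28.85 × 111.2 km/° = 3208 km.
At 67° latitude, spacing = 3208 × cos(67°) = 1253 km.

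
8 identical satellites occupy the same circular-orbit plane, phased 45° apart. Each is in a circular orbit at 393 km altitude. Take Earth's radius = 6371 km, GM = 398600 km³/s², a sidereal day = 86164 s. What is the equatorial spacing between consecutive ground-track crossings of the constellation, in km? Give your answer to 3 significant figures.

Semi-major axis a = 6371 + 393 = 6764 km. Period T = 2π√(a³/μ) = 2π√(6764³/398600) = 5536.3 s = 92.27 min.
Single-satellite node shift = (5536.3/86164) × 360° = 23.13°.
With 8 satellites evenly phased, successive equator crossings are 23.13/8 = 2.891° apart.
That is 2.891 × 111.2 = 322 km at the equator.

322 km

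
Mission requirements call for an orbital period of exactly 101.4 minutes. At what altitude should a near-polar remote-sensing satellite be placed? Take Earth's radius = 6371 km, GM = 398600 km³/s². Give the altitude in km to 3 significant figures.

832 km

T = 101.4 min = 6084.0 s.
From T = 2π√(a³/μ): a = (μ T²/4π²)^(1/3) = (398600 × 6084.0² / 4π²)^(1/3) = 7203 km.
Altitude h = a − R = 7203 − 6371 = 832 km.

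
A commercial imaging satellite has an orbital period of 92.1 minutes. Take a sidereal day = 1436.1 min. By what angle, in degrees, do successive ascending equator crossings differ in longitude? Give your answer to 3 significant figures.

T = 92.1 min = 5526.0 s.
During one orbit Earth rotates (5526.0 / 86166) × 360° = 23.09°.

23.1°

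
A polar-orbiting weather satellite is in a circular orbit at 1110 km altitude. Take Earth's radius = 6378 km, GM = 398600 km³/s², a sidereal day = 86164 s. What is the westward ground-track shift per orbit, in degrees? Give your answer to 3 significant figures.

Semi-major axis a = 6378 + 1110 = 7488 km. Period T = 2π√(a³/μ) = 2π√(7488³/398600) = 6448.5 s = 107.48 min.
During one orbit Earth rotates (6448.5 / 86164) × 360° = 26.94°.

26.9°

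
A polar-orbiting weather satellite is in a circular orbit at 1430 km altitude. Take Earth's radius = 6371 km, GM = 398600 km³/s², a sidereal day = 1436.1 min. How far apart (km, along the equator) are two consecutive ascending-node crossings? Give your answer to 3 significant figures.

3190 km

Semi-major axis a = 6371 + 1430 = 7801 km. Period T = 2π√(a³/μ) = 2π√(7801³/398600) = 6857.0 s = 114.28 min.
During one orbit Earth rotates (6857.0 / 86166) × 360° = 28.65°.
At the equator that is 28.65° × (2π·6371/360) km/° = 28.65 × 111.2 = 3186 km.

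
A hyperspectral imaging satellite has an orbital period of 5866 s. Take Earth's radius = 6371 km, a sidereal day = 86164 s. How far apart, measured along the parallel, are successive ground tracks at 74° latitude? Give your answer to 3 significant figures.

Node shift per orbit = (5866.0/86164) × 360° = 24.51°.
Equatorial spacing = 24.51 × 111.2 km/° = 2725 km.
At 74° latitude, spacing = 2725 × cos(74°) = 751 km.

751 km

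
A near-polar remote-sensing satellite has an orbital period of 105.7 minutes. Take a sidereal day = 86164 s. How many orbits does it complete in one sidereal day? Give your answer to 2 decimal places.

T = 105.7 min = 6342.0 s.
Orbits per sidereal day = 86164 / 6342.0 = 13.586.

13.59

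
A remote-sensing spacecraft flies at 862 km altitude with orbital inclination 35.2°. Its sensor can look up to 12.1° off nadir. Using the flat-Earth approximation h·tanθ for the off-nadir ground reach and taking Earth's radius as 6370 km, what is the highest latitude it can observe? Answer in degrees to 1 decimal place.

36.9°

For a prograde orbit the ground track reaches latitude ±i = ±35.2°.
Sensor half-swath on the ground ≈ 862·tan(12.1°) = 185 km = 1.66° of latitude.
Maximum observable latitude ≈ 35.2 + 1.66 = 36.9°.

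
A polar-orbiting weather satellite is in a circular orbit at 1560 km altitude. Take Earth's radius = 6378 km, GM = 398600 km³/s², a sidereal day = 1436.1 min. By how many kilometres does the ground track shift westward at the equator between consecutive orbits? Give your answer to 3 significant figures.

3270 km

Semi-major axis a = 6378 + 1560 = 7938 km. Period T = 2π√(a³/μ) = 2π√(7938³/398600) = 7038.5 s = 117.31 min.
During one orbit Earth rotates (7038.5 / 86166) × 360° = 29.41°.
At the equator that is 29.41° × (2π·6378/360) km/° = 29.41 × 111.3 = 3273 km.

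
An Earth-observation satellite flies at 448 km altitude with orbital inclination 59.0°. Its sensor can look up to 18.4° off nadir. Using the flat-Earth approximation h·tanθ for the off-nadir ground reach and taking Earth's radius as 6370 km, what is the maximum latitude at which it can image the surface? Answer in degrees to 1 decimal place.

60.3°

For a prograde orbit the ground track reaches latitude ±i = ±59.0°.
Sensor half-swath on the ground ≈ 448·tan(18.4°) = 149 km = 1.34° of latitude.
Maximum observable latitude ≈ 59.0 + 1.34 = 60.3°.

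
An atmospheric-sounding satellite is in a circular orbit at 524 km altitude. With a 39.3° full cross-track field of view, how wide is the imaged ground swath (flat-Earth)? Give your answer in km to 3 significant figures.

374 km

Half-angle = 39.3°/2 = 19.65°.
Swath width ≈ 2h·tan(θ/2) = 2 × 524 × tan(19.65°) = 374.2 km.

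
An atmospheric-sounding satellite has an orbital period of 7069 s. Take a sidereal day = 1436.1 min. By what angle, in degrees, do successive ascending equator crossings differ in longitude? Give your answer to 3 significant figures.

29.5°

During one orbit Earth rotates (7069.0 / 86166) × 360° = 29.53°.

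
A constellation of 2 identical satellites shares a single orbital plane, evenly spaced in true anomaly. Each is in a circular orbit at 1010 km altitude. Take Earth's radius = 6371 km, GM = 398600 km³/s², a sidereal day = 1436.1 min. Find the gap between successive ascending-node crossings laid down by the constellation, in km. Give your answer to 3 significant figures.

1470 km

Semi-major axis a = 6371 + 1010 = 7381 km. Period T = 2π√(a³/μ) = 2π√(7381³/398600) = 6310.8 s = 105.18 min.
Single-satellite node shift = (6310.8/86166) × 360° = 26.37°.
With 2 satellites evenly phased, successive equator crossings are 26.37/2 = 13.183° apart.
That is 13.183 × 111.2 = 1466 km at the equator.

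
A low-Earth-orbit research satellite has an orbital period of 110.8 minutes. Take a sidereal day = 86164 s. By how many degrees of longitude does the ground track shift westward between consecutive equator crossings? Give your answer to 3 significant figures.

T = 110.8 min = 6648.0 s.
During one orbit Earth rotates (6648.0 / 86164) × 360° = 27.78°.

27.8°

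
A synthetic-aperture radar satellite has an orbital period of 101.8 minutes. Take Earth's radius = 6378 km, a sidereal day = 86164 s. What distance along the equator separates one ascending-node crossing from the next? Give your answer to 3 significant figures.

2840 km

T = 101.8 min = 6108.0 s.
During one orbit Earth rotates (6108.0 / 86164) × 360° = 25.52°.
At the equator that is 25.52° × (2π·6378/360) km/° = 25.52 × 111.3 = 2841 km.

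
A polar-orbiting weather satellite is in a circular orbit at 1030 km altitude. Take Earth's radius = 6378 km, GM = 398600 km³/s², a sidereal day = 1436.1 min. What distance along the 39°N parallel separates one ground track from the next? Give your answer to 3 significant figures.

Semi-major axis a = 6378 + 1030 = 7408 km. Period T = 2π√(a³/μ) = 2π√(7408³/398600) = 6345.5 s = 105.76 min.
Node shift per orbit = (6345.5/86166) × 360° = 26.51°.
Equatorial spacing = 26.51 × 111.3 km/° = 2951 km.
At 39° latitude, spacing = 2951 × cos(39°) = 2293 km.

2290 km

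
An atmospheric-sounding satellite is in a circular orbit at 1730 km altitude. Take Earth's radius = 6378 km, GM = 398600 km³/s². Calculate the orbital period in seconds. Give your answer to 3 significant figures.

7270 seconds

Semi-major axis a = 6378 + 1730 = 8108 km. Period T = 2π√(a³/μ) = 2π√(8108³/398600) = 7265.8 s = 121.10 min.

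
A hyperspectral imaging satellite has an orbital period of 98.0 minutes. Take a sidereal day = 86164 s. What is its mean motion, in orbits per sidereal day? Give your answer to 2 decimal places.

14.65

T = 98.0 min = 5880.0 s.
Orbits per sidereal day = 86164 / 5880.0 = 14.654.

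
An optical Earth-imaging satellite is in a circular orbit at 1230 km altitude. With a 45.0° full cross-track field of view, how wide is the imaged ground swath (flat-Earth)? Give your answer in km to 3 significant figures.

1020 km

Half-angle = 45.0°/2 = 22.5°.
Swath width ≈ 2h·tan(θ/2) = 2 × 1230 × tan(22.5°) = 1019.0 km.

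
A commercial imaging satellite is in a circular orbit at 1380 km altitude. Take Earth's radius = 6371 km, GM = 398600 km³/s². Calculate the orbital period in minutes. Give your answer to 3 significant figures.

113 min

Semi-major axis a = 6371 + 1380 = 7751 km. Period T = 2π√(a³/μ) = 2π√(7751³/398600) = 6791.2 s = 113.19 min.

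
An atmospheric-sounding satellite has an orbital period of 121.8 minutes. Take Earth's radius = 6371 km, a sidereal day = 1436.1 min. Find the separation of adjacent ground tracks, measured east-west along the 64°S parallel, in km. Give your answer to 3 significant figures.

1490 km

T = 121.8 min = 7308.0 s.
Node shift per orbit = (7308.0/86166) × 360° = 30.53°.
Equatorial spacing = 30.53 × 111.2 km/° = 3395 km.
At 64° latitude, spacing = 3395 × cos(64°) = 1488 km.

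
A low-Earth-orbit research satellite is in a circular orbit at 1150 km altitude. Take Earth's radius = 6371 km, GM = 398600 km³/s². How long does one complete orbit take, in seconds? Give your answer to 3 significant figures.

Semi-major axis a = 6371 + 1150 = 7521 km. Period T = 2π√(a³/μ) = 2π√(7521³/398600) = 6491.2 s = 108.19 min.

6490 seconds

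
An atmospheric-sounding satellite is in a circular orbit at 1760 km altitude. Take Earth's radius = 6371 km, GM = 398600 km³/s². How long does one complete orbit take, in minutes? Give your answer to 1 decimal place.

121.6 min

Semi-major axis a = 6371 + 1760 = 8131 km. Period T = 2π√(a³/μ) = 2π√(8131³/398600) = 7296.7 s = 121.61 min.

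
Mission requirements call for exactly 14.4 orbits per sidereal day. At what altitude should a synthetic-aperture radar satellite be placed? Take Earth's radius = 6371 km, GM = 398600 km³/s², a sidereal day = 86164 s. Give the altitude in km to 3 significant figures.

753 km

Required period T = 86164 / 14.4 = 5983.6 s.
From T = 2π√(a³/μ): a = (μ T²/4π²)^(1/3) = (398600 × 5983.6² / 4π²)^(1/3) = 7124 km.
Altitude h = a − R = 7124 − 6371 = 753 km.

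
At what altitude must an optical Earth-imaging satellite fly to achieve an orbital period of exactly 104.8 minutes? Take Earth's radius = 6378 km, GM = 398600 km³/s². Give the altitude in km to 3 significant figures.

985 km

T = 104.8 min = 6288.0 s.
From T = 2π√(a³/μ): a = (μ T²/4π²)^(1/3) = (398600 × 6288.0² / 4π²)^(1/3) = 7363 km.
Altitude h = a − R = 7363 − 6378 = 985 km.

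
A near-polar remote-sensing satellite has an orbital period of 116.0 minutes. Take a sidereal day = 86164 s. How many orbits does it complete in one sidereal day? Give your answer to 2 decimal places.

T = 116.0 min = 6960.0 s.
Orbits per sidereal day = 86164 / 6960.0 = 12.380.

12.38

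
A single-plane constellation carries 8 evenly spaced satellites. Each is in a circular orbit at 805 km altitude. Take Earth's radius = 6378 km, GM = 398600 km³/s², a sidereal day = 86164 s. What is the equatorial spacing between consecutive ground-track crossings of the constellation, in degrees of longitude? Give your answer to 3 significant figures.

Semi-major axis a = 6378 + 805 = 7183 km. Period T = 2π√(a³/μ) = 2π√(7183³/398600) = 6058.6 s = 100.98 min.
Single-satellite node shift = (6058.6/86164) × 360° = 25.31°.
With 8 satellites evenly phased, successive equator crossings are 25.31/8 = 3.164° apart.

3.16°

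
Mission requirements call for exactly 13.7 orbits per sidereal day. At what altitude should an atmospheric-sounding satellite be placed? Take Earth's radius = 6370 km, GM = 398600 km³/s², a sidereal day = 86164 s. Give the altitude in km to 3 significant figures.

994 km

Required period T = 86164 / 13.7 = 6289.3 s.
From T = 2π√(a³/μ): a = (μ T²/4π²)^(1/3) = (398600 × 6289.3² / 4π²)^(1/3) = 7364 km.
Altitude h = a − R = 7364 − 6370 = 994 km.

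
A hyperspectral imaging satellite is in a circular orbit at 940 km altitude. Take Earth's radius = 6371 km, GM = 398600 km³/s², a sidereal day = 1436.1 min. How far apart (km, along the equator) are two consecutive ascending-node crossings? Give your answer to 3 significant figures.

Semi-major axis a = 6371 + 940 = 7311 km. Period T = 2π√(a³/μ) = 2π√(7311³/398600) = 6221.2 s = 103.69 min.
During one orbit Earth rotates (6221.2 / 86166) × 360° = 25.99°.
At the equator that is 25.99° × (2π·6371/360) km/° = 25.99 × 111.2 = 2890 km.

2890 km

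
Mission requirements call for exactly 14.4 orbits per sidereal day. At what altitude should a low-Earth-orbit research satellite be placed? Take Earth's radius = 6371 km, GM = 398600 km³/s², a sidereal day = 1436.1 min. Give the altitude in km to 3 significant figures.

Required period T = 86166 / 14.4 = 5983.8 s.
From T = 2π√(a³/μ): a = (μ T²/4π²)^(1/3) = (398600 × 5983.8² / 4π²)^(1/3) = 7124 km.
Altitude h = a − R = 7124 − 6371 = 753 km.

753 km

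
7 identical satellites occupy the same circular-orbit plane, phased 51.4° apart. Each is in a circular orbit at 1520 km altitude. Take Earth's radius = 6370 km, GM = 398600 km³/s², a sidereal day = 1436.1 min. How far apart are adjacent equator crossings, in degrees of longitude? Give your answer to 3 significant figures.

4.16°

Semi-major axis a = 6370 + 1520 = 7890 km. Period T = 2π√(a³/μ) = 2π√(7890³/398600) = 6974.7 s = 116.25 min.
Single-satellite node shift = (6974.7/86166) × 360° = 29.14°.
With 7 satellites evenly phased, successive equator crossings are 29.14/7 = 4.163° apart.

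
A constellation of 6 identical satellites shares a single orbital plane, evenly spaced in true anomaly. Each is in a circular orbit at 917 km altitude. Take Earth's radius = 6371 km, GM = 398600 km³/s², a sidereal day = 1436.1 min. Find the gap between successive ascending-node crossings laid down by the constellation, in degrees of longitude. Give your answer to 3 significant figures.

Semi-major axis a = 6371 + 917 = 7288 km. Period T = 2π√(a³/μ) = 2π√(7288³/398600) = 6191.9 s = 103.20 min.
Single-satellite node shift = (6191.9/86166) × 360° = 25.87°.
With 6 satellites evenly phased, successive equator crossings are 25.87/6 = 4.312° apart.

4.31°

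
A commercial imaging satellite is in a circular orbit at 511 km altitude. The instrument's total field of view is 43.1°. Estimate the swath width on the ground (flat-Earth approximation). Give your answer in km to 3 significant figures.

404 km

Half-angle = 43.1°/2 = 21.55°.
Swath width ≈ 2h·tan(θ/2) = 2 × 511 × tan(21.55°) = 403.6 km.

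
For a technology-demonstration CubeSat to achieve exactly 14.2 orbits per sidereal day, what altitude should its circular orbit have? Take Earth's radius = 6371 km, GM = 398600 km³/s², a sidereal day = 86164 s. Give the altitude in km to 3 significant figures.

Required period T = 86164 / 14.2 = 6067.9 s.
From T = 2π√(a³/μ): a = (μ T²/4π²)^(1/3) = (398600 × 6067.9² / 4π²)^(1/3) = 7190 km.
Altitude h = a − R = 7190 − 6371 = 819 km.

819 km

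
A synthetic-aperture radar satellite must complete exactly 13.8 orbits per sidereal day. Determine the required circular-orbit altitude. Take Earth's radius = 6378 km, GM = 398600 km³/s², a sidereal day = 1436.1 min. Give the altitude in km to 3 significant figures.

Required period T = 86166 / 13.8 = 6243.9 s.
From T = 2π√(a³/μ): a = (μ T²/4π²)^(1/3) = (398600 × 6243.9² / 4π²)^(1/3) = 7329 km.
Altitude h = a − R = 7329 − 6378 = 951 km.

951 km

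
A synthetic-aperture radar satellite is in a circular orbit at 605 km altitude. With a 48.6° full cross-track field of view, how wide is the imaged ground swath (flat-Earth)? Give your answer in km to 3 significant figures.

546 km

Half-angle = 48.6°/2 = 24.3°.
Swath width ≈ 2h·tan(θ/2) = 2 × 605 × tan(24.3°) = 546.3 km.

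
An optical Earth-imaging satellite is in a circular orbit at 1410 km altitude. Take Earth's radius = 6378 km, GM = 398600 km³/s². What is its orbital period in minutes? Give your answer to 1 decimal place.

114.0 min

Semi-major axis a = 6378 + 1410 = 7788 km. Period T = 2π√(a³/μ) = 2π√(7788³/398600) = 6839.9 s = 114.00 min.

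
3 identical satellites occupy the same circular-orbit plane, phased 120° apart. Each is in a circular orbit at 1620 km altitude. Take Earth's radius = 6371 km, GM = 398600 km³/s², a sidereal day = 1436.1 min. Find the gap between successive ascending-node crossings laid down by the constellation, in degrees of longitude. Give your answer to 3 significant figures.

9.90°

Semi-major axis a = 6371 + 1620 = 7991 km. Period T = 2π√(a³/μ) = 2π√(7991³/398600) = 7109.1 s = 118.48 min.
Single-satellite node shift = (7109.1/86166) × 360° = 29.70°.
With 3 satellites evenly phased, successive equator crossings are 29.70/3 = 9.901° apart.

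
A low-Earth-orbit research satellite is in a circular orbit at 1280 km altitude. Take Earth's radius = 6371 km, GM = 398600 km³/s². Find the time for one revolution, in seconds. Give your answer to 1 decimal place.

Semi-major axis a = 6371 + 1280 = 7651 km. Period T = 2π√(a³/μ) = 2π√(7651³/398600) = 6660.2 s = 111.00 min.

6660.2 seconds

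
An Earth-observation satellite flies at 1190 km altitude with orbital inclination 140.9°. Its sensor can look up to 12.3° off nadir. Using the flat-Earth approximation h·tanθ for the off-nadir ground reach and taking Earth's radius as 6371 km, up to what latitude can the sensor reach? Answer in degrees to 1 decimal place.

41.4°

Retrograde orbit: the ground track reaches ±(180° − i) = ±(180 − 140.9) = ±39.1°.
Sensor half-swath on the ground ≈ 1190·tan(12.3°) = 259 km = 2.33° of latitude.
Maximum observable latitude ≈ 39.1 + 2.33 = 41.4°.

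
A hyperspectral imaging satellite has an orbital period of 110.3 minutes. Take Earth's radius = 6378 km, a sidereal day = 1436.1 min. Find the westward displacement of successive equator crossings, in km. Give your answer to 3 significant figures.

T = 110.3 min = 6618.0 s.
During one orbit Earth rotates (6618.0 / 86166) × 360° = 27.65°.
At the equator that is 27.65° × (2π·6378/360) km/° = 27.65 × 111.3 = 3078 km.

3080 km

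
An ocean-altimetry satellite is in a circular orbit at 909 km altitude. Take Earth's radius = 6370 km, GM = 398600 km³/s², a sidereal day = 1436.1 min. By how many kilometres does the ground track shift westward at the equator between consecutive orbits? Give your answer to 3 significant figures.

Semi-major axis a = 6370 + 909 = 7279 km. Period T = 2π√(a³/μ) = 2π√(7279³/398600) = 6180.4 s = 103.01 min.
During one orbit Earth rotates (6180.4 / 86166) × 360° = 25.82°.
At the equator that is 25.82° × (2π·6370/360) km/° = 25.82 × 111.2 = 2871 km.

2870 km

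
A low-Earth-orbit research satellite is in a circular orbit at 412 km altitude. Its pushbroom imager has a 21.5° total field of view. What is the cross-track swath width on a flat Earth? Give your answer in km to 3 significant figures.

Half-angle = 21.5°/2 = 10.75°.
Swath width ≈ 2h·tan(θ/2) = 2 × 412 × tan(10.75°) = 156.4 km.

156 km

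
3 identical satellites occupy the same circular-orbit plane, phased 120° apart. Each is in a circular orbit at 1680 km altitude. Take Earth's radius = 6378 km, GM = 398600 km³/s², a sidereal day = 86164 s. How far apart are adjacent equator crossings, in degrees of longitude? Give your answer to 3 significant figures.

10.0°

Semi-major axis a = 6378 + 1680 = 8058 km. Period T = 2π√(a³/μ) = 2π√(8058³/398600) = 7198.7 s = 119.98 min.
Single-satellite node shift = (7198.7/86164) × 360° = 30.08°.
With 3 satellites evenly phased, successive equator crossings are 30.08/3 = 10.026° apart.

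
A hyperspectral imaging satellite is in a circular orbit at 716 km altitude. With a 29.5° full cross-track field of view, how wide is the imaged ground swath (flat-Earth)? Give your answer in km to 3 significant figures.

377 km

Half-angle = 29.5°/2 = 14.75°.
Swath width ≈ 2h·tan(θ/2) = 2 × 716 × tan(14.75°) = 377.0 km.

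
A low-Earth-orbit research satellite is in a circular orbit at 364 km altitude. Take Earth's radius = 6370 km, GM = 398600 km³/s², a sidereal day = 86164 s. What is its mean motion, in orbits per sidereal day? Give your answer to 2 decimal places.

15.67

Semi-major axis a = 6370 + 364 = 6734 km. Period T = 2π√(a³/μ) = 2π√(6734³/398600) = 5499.5 s = 91.66 min.
Orbits per sidereal day = 86164 / 5499.5 = 15.668.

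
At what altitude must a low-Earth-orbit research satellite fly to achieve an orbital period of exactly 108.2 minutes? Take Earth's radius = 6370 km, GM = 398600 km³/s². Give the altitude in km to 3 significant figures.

1150 km

T = 108.2 min = 6492.0 s.
From T = 2π√(a³/μ): a = (μ T²/4π²)^(1/3) = (398600 × 6492.0² / 4π²)^(1/3) = 7522 km.
Altitude h = a − R = 7522 − 6370 = 1152 km.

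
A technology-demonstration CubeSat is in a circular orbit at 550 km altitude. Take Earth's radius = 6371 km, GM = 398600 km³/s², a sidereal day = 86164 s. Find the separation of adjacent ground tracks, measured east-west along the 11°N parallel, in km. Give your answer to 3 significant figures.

2610 km

Semi-major axis a = 6371 + 550 = 6921 km. Period T = 2π√(a³/μ) = 2π√(6921³/398600) = 5730.1 s = 95.50 min.
Node shift per orbit = (5730.1/86164) × 360° = 23.94°.
Equatorial spacing = 23.94 × 111.2 km/° = 2662 km.
At 11° latitude, spacing = 2662 × cos(11°) = 2613 km.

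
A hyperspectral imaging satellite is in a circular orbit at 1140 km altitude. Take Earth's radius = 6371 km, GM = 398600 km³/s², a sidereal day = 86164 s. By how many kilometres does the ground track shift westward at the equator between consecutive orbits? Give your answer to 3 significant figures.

Semi-major axis a = 6371 + 1140 = 7511 km. Period T = 2π√(a³/μ) = 2π√(7511³/398600) = 6478.3 s = 107.97 min.
During one orbit Earth rotates (6478.3 / 86164) × 360° = 27.07°.
At the equator that is 27.07° × (2π·6371/360) km/° = 27.07 × 111.2 = 3010 km.

3010 km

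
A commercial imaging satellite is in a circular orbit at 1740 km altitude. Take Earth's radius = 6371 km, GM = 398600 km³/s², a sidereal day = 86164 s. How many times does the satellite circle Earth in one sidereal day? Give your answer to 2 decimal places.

Semi-major axis a = 6371 + 1740 = 8111 km. Period T = 2π√(a³/μ) = 2π√(8111³/398600) = 7269.8 s = 121.16 min.
Orbits per sidereal day = 86164 / 7269.8 = 11.852.

11.85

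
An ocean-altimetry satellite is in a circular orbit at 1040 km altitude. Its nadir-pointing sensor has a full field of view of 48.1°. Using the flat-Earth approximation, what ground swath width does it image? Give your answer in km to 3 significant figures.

Half-angle = 48.1°/2 = 24.05°.
Swath width ≈ 2h·tan(θ/2) = 2 × 1040 × tan(24.05°) = 928.3 km.

928 km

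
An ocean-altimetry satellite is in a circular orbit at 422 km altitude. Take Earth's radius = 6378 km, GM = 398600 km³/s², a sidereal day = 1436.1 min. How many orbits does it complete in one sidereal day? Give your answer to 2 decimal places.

15.44

Semi-major axis a = 6378 + 422 = 6800 km. Period T = 2π√(a³/μ) = 2π√(6800³/398600) = 5580.5 s = 93.01 min.
Orbits per sidereal day = 86166 / 5580.5 = 15.440.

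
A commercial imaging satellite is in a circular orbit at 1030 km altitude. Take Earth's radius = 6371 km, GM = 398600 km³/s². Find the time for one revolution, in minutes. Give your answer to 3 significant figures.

106 min

Semi-major axis a = 6371 + 1030 = 7401 km. Period T = 2π√(a³/μ) = 2π√(7401³/398600) = 6336.5 s = 105.61 min.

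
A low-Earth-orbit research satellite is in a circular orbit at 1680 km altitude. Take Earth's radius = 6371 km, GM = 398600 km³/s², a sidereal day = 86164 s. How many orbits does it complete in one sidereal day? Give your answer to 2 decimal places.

11.99

Semi-major axis a = 6371 + 1680 = 8051 km. Period T = 2π√(a³/μ) = 2π√(8051³/398600) = 7189.3 s = 119.82 min.
Orbits per sidereal day = 86164 / 7189.3 = 11.985.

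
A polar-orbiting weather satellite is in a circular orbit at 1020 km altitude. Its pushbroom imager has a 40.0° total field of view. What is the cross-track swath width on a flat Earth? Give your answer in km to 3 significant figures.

Half-angle = 40.0°/2 = 20°.
Swath width ≈ 2h·tan(θ/2) = 2 × 1020 × tan(20°) = 742.5 km.

742 km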